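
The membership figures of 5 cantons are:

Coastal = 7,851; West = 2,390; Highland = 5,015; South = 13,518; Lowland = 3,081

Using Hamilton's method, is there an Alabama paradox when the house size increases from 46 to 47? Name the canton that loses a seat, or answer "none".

West

At 46 seats: Coastal 11, West 4, Highland 7, South 20, Lowland 4.
At 47 seats: Coastal 12, West 3, Highland 7, South 20, Lowland 5.
West drops from 4 to 3.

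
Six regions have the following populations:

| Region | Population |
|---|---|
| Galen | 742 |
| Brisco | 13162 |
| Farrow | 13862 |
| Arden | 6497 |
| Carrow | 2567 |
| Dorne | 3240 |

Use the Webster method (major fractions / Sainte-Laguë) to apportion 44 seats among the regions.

Standard divisor 40070/44 ≈ 910.682; standard quotas: Galen 0.815, Brisco 14.453, Farrow 15.222, Arden 7.134, Carrow 2.819, Dorne 3.558.
Rounding to the nearest integer gives Galen 1, Brisco 14, Farrow 15, Arden 7, Carrow 3, Dorne 4 — total 44, matching the house size, so no adjustment is needed.

Galen: 1; Brisco: 14; Farrow: 15; Arden: 7; Carrow: 3; Dorne: 4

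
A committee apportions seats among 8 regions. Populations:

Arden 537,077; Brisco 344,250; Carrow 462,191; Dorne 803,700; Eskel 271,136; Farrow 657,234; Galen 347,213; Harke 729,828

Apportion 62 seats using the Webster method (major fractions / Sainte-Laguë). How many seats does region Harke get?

11

Standard divisor 4152629/62 ≈ 66977.887; standard quotas: Arden 8.019, Brisco 5.140, Carrow 6.901, Dorne 11.999, Eskel 4.048, Farrow 9.813, Galen 5.184, Harke 10.897.
Rounding to the nearest integer gives Arden 8, Brisco 5, Carrow 7, Dorne 12, Eskel 4, Farrow 10, Galen 5, Harke 11 — total 62, matching the house size, so no adjustment is needed.
Harke receives 11.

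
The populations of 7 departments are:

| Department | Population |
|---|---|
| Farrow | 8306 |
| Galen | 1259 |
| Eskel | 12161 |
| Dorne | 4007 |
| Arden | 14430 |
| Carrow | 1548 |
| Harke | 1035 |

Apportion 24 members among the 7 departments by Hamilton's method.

Farrow=5, Galen=1, Eskel=7, Dorne=2, Arden=8, Carrow=1, Harke=0

Total 42746; standard divisor 42746/24 ≈ 1781.083.
Standard quotas: Farrow 4.6635, Galen 0.7069, Eskel 6.8279, Dorne 2.2498, Arden 8.1018, Carrow 0.8691, Harke 0.5811.
Lower quotas: Farrow 4, Galen 0, Eskel 6, Dorne 2, Arden 8, Carrow 0, Harke 0 (sum 20, leaving 4 seats).
Remainders in descending order: Carrow 0.8691, Eskel 0.8279, Galen 0.7069, Farrow 0.6635, Harke 0.5811, Dorne 0.2498, Arden 0.1018.
Largest remainders: Carrow, Eskel, Galen, Farrow receive the extra seats.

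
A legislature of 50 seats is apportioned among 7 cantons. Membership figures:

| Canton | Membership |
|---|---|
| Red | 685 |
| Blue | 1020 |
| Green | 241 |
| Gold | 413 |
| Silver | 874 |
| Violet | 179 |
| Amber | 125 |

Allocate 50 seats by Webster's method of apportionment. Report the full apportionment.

Red=10; Blue=14; Green=3; Gold=6; Silver=12; Violet=3; Amber=2

Standard divisor 3537/50 ≈ 70.74; standard quotas: Red 9.683, Blue 14.419, Green 3.407, Gold 5.838, Silver 12.355, Violet 2.530, Amber 1.767.
Rounding to the nearest integer gives Red 10, Blue 14, Green 3, Gold 6, Silver 12, Violet 3, Amber 2 — total 50, matching the house size, so no adjustment is needed.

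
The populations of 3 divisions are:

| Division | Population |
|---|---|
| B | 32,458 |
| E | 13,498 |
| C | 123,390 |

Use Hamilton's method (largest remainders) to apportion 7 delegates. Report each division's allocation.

B 1, E 1, C 5

The standard divisor is 169346/7 ≈ 24192.286.
Standard quotas: B 1.3417, E 0.5579, C 5.1004.
Lower quotas: B 1, E 0, C 5 (sum 6, leaving 1 seat).
Remainders in descending order: E 0.5579, B 0.3417, C 0.1004.
The surplus seat goes to E.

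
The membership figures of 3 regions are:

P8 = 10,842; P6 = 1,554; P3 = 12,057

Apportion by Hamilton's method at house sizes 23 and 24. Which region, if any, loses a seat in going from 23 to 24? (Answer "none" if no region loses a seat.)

P6

At 23 seats: P8 10, P6 2, P3 11.
At 24 seats: P8 11, P6 1, P3 12.
P6 drops from 2 to 1.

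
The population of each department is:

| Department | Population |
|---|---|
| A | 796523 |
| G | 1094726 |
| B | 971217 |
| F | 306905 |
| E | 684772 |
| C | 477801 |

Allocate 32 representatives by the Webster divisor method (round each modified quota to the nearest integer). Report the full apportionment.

Standard divisor 4331944/32 ≈ 135373.25; standard quotas: A 5.884, G 8.087, B 7.174, F 2.267, E 5.058, C 3.530.
Rounding to the nearest integer gives A 6, G 8, B 7, F 2, E 5, C 4 — total 32, matching the house size, so no adjustment is needed.

A: 6, G: 8, B: 7, F: 2, E: 5, C: 4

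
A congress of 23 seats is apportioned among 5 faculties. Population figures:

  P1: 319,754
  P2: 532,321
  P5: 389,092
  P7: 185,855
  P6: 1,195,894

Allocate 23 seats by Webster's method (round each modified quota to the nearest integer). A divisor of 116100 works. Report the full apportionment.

P1 3; P2 5; P5 3; P7 2; P6 10

With modified divisor 116100: modified quotas P1 2.754, P2 4.585, P5 3.351, P7 1.601, P6 10.301.
Rounding to the nearest integer: P1 3, P2 5, P5 3, P7 2, P6 10 (total 23).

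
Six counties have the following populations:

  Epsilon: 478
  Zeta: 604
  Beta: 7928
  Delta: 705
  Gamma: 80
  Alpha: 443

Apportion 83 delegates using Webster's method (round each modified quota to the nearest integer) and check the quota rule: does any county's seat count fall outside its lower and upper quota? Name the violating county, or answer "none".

Standard quotas: Epsilon 3.875, Zeta 4.897, Beta 64.273, Delta 5.715, Gamma 0.649, Alpha 3.591.
Webster allocation: Epsilon 4, Zeta 5, Beta 63, Delta 6, Gamma 1, Alpha 4.
Beta has quota 64.273 (lower 64, upper 65) but receives 63 — outside the quota interval.

Beta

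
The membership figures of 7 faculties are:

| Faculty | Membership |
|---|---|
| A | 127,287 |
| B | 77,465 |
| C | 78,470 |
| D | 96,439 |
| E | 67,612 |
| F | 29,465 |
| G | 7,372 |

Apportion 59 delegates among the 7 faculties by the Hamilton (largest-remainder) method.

Standard divisor: 484110 ÷ 59 ≈ 8205.254.
Standard quotas: A 15.5129, B 9.4409, C 9.5634, D 11.7533, E 8.2401, F 3.5910, G 0.8984.
Lower quotas: A 15, B 9, C 9, D 11, E 8, F 3, G 0 (sum 55, leaving 4 seats).
Remainders in descending order: G 0.8984, D 0.7533, F 0.5910, C 0.5634, A 0.5129, B 0.4409, E 0.2401.
Largest remainders: G, D, F, C receive the extra seats.

A 15, B 9, C 10, D 12, E 8, F 4, G 1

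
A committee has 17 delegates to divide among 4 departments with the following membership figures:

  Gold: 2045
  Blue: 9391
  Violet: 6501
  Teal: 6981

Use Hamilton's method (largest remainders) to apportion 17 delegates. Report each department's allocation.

Gold 1; Blue 6; Violet 5; Teal 5

The standard divisor is 24918/17 ≈ 1465.765.
Standard quotas: Gold 1.3952, Blue 6.4069, Violet 4.4352, Teal 4.7627.
Lower quotas: Gold 1, Blue 6, Violet 4, Teal 4 (sum 15, leaving 2 seats).
Remainders in descending order: Teal 0.7627, Violet 0.4352, Blue 0.4069, Gold 0.3952.
The surplus seats go to Teal, Violet.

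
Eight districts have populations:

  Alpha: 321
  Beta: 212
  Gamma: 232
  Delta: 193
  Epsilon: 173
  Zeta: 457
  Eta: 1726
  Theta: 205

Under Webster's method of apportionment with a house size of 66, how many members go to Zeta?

9

Standard divisor 3519/66 ≈ 53.318; standard quotas: Alpha 6.020, Beta 3.976, Gamma 4.351, Delta 3.620, Epsilon 3.245, Zeta 8.571, Eta 32.372, Theta 3.845.
Rounding to the nearest integer gives Alpha 6, Beta 4, Gamma 4, Delta 4, Epsilon 3, Zeta 9, Eta 32, Theta 4 — total 66, matching the house size, so no adjustment is needed.
Zeta receives 9.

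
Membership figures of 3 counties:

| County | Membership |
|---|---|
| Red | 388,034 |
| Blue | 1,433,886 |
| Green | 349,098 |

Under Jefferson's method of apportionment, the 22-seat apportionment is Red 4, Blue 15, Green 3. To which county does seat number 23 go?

Priority for the next seat is population ÷ (current seats + 1).
Priorities: Red 77606.800, Blue 89617.875, Green 87274.500.
Highest priority: Blue.

Blue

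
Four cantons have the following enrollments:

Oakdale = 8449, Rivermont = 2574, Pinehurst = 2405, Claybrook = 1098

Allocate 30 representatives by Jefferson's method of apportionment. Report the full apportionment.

Oakdale=18, Rivermont=5, Pinehurst=5, Claybrook=2

Standard divisor 14526/30 ≈ 484.2; standard quotas: Oakdale 17.449, Rivermont 5.316, Pinehurst 4.967, Claybrook 2.268.
Rounding down gives 17, 5, 4, 2 = 28 seats, so the divisor must be adjusted.
With modified divisor 460: modified quotas Oakdale 18.367, Rivermont 5.596, Pinehurst 5.228, Claybrook 2.387.
Rounding down: Oakdale 18, Rivermont 5, Pinehurst 5, Claybrook 2 (total 30).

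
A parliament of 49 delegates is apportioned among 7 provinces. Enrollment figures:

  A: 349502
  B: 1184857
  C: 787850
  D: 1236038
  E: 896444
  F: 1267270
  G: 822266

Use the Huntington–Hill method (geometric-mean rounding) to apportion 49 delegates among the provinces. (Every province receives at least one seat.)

With divisor 135953: modified quotas A 2.571, B 8.715, C 5.795, D 9.092, E 6.594, F 9.321, G 6.048.
Geometric-mean thresholds: A √(2·3)=2.449, B √(8·9)=8.485, C √(5·6)=5.477, D √(9·10)=9.487, E √(6·7)=6.481, F √(9·10)=9.487, G √(6·7)=6.481.
Each quota rounded against its threshold gives A 3, B 9, C 6, D 9, E 7, F 9, G 6 (total 49).

A=3, B=9, C=6, D=9, E=7, F=9, G=6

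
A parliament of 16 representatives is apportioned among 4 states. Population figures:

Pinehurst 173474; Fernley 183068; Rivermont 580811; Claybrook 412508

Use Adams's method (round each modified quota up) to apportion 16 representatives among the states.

Pinehurst: 2; Fernley: 2; Rivermont: 7; Claybrook: 5

Standard divisor 1349861/16 ≈ 84366.312; standard quotas: Pinehurst 2.056, Fernley 2.170, Rivermont 6.884, Claybrook 4.889.
Rounding up gives 3, 3, 7, 5 = 18 seats, so the divisor must be adjusted.
With modified divisor 94200: modified quotas Pinehurst 1.842, Fernley 1.943, Rivermont 6.166, Claybrook 4.379.
Rounding up: Pinehurst 2, Fernley 2, Rivermont 7, Claybrook 5 (total 16).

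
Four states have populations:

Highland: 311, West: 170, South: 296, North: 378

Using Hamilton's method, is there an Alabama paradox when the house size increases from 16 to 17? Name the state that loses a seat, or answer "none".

West

At 16 seats: Highland 4, West 3, South 4, North 5.
At 17 seats: Highland 5, West 2, South 4, North 6.
West drops from 3 to 2.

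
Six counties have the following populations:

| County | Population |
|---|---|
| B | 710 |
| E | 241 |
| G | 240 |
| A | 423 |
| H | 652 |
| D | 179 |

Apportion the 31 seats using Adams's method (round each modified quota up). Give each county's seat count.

B 9, E 3, G 3, A 5, H 8, D 3

Standard divisor 2445/31 ≈ 78.871; standard quotas: B 9.002, E 3.056, G 3.043, A 5.363, H 8.267, D 2.270.
Rounding up gives 10, 4, 4, 6, 9, 3 = 36 seats, so the divisor must be adjusted.
With modified divisor 87: modified quotas B 8.161, E 2.770, G 2.759, A 4.862, H 7.494, D 2.057.
Rounding up: B 9, E 3, G 3, A 5, H 8, D 3 (total 31).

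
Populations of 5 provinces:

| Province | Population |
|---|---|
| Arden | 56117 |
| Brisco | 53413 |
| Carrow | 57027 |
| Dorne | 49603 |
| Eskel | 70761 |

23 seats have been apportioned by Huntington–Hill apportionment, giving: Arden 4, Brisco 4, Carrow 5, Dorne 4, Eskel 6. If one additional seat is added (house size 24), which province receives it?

Priority for the next seat is population ÷ (√(s·(s+1))).
Priorities: Arden 12548.143, Brisco 11943.510, Carrow 10411.658, Dorne 11091.568, Eskel 10918.659.
Highest priority: Arden.

Arden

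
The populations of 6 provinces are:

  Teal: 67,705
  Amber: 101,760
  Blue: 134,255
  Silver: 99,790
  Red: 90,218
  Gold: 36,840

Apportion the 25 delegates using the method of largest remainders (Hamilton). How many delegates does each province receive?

Teal 3, Amber 5, Blue 6, Silver 5, Red 4, Gold 2

Total 530568; standard divisor 530568/25 ≈ 21222.72.
Standard quotas: Teal 3.1902, Amber 4.7949, Blue 6.3260, Silver 4.7020, Red 4.2510, Gold 1.7359.
Lower quotas: Teal 3, Amber 4, Blue 6, Silver 4, Red 4, Gold 1 (sum 22, leaving 3 seats).
Remainders in descending order: Amber 0.7949, Gold 0.7359, Silver 0.7020, Blue 0.3260, Red 0.2510, Teal 0.1902.
The surplus seats go to Amber, Gold, Silver.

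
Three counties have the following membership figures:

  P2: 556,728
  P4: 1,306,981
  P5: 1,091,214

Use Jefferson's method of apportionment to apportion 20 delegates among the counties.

Standard divisor 2954923/20 ≈ 147746.15; standard quotas: P2 3.768, P4 8.846, P5 7.386.
Rounding down gives 3, 8, 7 = 18 seats, so the divisor must be adjusted.
With modified divisor 137800: modified quotas P2 4.040, P4 9.485, P5 7.919.
Rounding down: P2 4, P4 9, P5 7 (total 20).

P2=4, P4=9, P5=7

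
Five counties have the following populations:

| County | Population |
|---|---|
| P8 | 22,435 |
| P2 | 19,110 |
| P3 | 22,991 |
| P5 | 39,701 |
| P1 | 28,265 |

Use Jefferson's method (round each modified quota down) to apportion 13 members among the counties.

P8 2, P2 2, P3 2, P5 4, P1 3

Standard divisor 132502/13 ≈ 10192.462; standard quotas: P8 2.201, P2 1.875, P3 2.256, P5 3.895, P1 2.773.
Rounding down gives 2, 1, 2, 3, 2 = 10 seats, so the divisor must be adjusted.
With modified divisor 8700: modified quotas P8 2.579, P2 2.197, P3 2.643, P5 4.563, P1 3.249.
Rounding down: P8 2, P2 2, P3 2, P5 4, P1 3 (total 13).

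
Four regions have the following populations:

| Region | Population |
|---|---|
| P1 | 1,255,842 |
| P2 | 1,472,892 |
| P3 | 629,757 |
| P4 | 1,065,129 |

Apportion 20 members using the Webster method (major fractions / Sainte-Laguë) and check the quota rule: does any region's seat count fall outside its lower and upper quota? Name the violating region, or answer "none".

Standard quotas: P1 5.678, P2 6.659, P3 2.847, P4 4.816.
Webster allocation: P1 6, P2 6, P3 3, P4 5.
Every allocation lies between the lower and upper quota.

none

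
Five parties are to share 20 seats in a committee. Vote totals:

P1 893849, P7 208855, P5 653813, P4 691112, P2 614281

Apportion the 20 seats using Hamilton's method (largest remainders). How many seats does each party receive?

Standard divisor: 3061910 ÷ 20 ≈ 153095.5.
Standard quotas: P1 5.8385, P7 1.3642, P5 4.2706, P4 4.5143, P2 4.0124.
Lower quotas: P1 5, P7 1, P5 4, P4 4, P2 4 (sum 18, leaving 2 seats).
Remainders in descending order: P1 0.8385, P4 0.5143, P7 0.3642, P5 0.2706, P2 0.0124.
Largest remainders: P1, P4 receive the extra seats.

P1=6, P7=1, P5=4, P4=5, P2=4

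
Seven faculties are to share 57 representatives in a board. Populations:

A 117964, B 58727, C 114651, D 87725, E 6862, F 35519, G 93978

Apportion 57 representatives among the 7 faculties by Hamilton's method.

Standard divisor: 515426 ÷ 57 ≈ 9042.561.
Standard quotas: A 13.0454, B 6.4945, C 12.6790, D 9.7013, E 0.7589, F 3.9280, G 10.3929.
Lower quotas: A 13, B 6, C 12, D 9, E 0, F 3, G 10 (sum 53, leaving 4 seats).
Remainders in descending order: F 0.9280, E 0.7589, D 0.7013, C 0.6790, B 0.4945, G 0.3929, A 0.0454.
Largest remainders: F, E, D, C receive the extra seats.

A 13; B 6; C 13; D 10; E 1; F 4; G 10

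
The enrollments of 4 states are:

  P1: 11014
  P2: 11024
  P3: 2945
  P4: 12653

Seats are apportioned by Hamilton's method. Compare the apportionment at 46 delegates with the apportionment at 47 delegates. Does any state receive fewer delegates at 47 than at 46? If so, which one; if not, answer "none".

P3

At 46 seats: P1 13, P2 14, P3 4, P4 15.
At 47 seats: P1 14, P2 14, P3 3, P4 16.
P3 drops from 4 to 3.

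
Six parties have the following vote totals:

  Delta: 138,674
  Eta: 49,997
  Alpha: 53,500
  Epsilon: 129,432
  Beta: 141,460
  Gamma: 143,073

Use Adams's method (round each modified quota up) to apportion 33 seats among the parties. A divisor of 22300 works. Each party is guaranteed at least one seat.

Delta 7, Eta 3, Alpha 3, Epsilon 6, Beta 7, Gamma 7

With modified divisor 22300: modified quotas Delta 6.219, Eta 2.242, Alpha 2.399, Epsilon 5.804, Beta 6.343, Gamma 6.416.
Rounding up: Delta 7, Eta 3, Alpha 3, Epsilon 6, Beta 7, Gamma 7 (total 33).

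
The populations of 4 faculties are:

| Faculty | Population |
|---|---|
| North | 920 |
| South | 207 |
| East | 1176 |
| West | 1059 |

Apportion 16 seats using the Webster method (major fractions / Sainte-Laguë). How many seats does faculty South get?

Standard divisor 3362/16 ≈ 210.125; standard quotas: North 4.378, South 0.985, East 5.597, West 5.040.
Rounding to the nearest integer gives North 4, South 1, East 6, West 5 — total 16, matching the house size, so no adjustment is needed.
South receives 1.

1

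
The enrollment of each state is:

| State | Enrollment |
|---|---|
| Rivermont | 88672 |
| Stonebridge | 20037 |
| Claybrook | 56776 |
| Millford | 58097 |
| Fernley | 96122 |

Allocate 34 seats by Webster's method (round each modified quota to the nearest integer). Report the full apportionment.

Rivermont 10; Stonebridge 2; Claybrook 6; Millford 6; Fernley 10

Standard divisor 319704/34 ≈ 9403.059; standard quotas: Rivermont 9.430, Stonebridge 2.131, Claybrook 6.038, Millford 6.179, Fernley 10.222.
Rounding to the nearest integer gives 9, 2, 6, 6, 10 = 33 seats, so the divisor must be adjusted.
With modified divisor 9200: modified quotas Rivermont 9.638, Stonebridge 2.178, Claybrook 6.171, Millford 6.315, Fernley 10.448.
Rounding to the nearest integer: Rivermont 10, Stonebridge 2, Claybrook 6, Millford 6, Fernley 10 (total 34).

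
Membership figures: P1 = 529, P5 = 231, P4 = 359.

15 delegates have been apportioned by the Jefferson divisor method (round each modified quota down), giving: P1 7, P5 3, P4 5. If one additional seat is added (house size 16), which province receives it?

P1

Priority for the next seat is population ÷ (current seats + 1).
Priorities: P1 66.125, P5 57.750, P4 59.833.
Highest priority: P1.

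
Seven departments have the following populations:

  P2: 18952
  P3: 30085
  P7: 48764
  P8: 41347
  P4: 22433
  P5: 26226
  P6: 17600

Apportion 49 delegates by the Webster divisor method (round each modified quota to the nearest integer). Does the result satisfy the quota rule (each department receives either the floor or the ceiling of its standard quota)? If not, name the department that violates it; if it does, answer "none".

Standard quotas: P2 4.521, P3 7.177, P7 11.633, P8 9.863, P4 5.351, P5 6.256, P6 4.198.
Webster allocation: P2 5, P3 7, P7 12, P8 10, P4 5, P5 6, P6 4.
Every allocation lies between the lower and upper quota.

none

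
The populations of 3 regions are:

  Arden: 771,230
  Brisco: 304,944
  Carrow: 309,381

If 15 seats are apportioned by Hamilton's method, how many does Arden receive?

8

Standard divisor: 1385555 ÷ 15 ≈ 92370.333.
Standard quotas: Arden 8.3493, Brisco 3.3013, Carrow 3.3494.
Lower quotas: Arden 8, Brisco 3, Carrow 3 (sum 14, leaving 1 seat).
Remainders in descending order: Carrow 0.3494, Arden 0.3493, Brisco 0.3013.
The surplus seat goes to Carrow.
Arden receives 8.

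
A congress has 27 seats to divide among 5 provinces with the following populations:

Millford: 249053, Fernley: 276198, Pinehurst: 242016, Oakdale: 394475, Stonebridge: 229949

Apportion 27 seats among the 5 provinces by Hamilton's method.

The standard divisor is 1391691/27 ≈ 51544.111.
Standard quotas: Millford 4.8318, Fernley 5.3585, Pinehurst 4.6953, Oakdale 7.6532, Stonebridge 4.4612.
Lower quotas: Millford 4, Fernley 5, Pinehurst 4, Oakdale 7, Stonebridge 4 (sum 24, leaving 3 seats).
Remainders in descending order: Millford 0.8318, Pinehurst 0.6953, Oakdale 0.6532, Stonebridge 0.4612, Fernley 0.3585.
The surplus seats go to Millford, Pinehurst, Oakdale.

Millford=5, Fernley=5, Pinehurst=5, Oakdale=8, Stonebridge=4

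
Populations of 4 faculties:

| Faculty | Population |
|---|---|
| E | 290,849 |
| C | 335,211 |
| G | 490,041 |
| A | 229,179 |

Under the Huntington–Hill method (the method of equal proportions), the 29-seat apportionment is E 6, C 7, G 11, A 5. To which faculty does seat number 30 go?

E

Priority for the next seat is population ÷ (√(s·(s+1))).
Priorities: E 44878.975, C 44794.454, G 42652.594, A 41842.169.
Highest priority: E.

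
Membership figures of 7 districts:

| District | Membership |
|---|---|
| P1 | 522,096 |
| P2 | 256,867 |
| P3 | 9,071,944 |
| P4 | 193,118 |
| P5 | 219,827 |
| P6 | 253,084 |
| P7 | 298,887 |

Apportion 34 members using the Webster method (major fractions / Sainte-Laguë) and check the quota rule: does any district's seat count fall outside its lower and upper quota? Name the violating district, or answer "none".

P3

Standard quotas: P1 1.641, P2 0.807, P3 28.518, P4 0.607, P5 0.691, P6 0.796, P7 0.940.
Webster allocation: P1 2, P2 1, P3 27, P4 1, P5 1, P6 1, P7 1.
P3 has quota 28.518 (lower 28, upper 29) but receives 27 — outside the quota interval.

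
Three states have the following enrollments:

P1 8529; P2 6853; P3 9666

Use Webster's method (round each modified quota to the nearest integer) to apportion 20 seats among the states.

P1 7, P2 5, P3 8

Standard divisor 25048/20 ≈ 1252.4; standard quotas: P1 6.810, P2 5.472, P3 7.718.
Rounding to the nearest integer gives P1 7, P2 5, P3 8 — total 20, matching the house size, so no adjustment is needed.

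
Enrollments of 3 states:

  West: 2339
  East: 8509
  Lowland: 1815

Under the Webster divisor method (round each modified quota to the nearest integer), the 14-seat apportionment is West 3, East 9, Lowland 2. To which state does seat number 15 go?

East

Priority for the next seat is population ÷ (current seats + 0.5).
Priorities: West 668.286, East 895.684, Lowland 726.000.
Highest priority: East.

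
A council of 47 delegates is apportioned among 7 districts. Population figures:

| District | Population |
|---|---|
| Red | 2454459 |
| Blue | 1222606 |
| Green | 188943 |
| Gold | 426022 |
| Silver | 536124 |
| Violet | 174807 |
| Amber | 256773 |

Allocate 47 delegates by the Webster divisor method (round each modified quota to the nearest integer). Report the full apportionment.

Standard divisor 5259734/47 ≈ 111909.234; standard quotas: Red 21.933, Blue 10.925, Green 1.688, Gold 3.807, Silver 4.791, Violet 1.562, Amber 2.294.
Rounding to the nearest integer gives 22, 11, 2, 4, 5, 2, 2 = 48 seats, so the divisor must be adjusted.
With modified divisor 114844: modified quotas Red 21.372, Blue 10.646, Green 1.645, Gold 3.710, Silver 4.668, Violet 1.522, Amber 2.236.
Rounding to the nearest integer: Red 21, Blue 11, Green 2, Gold 4, Silver 5, Violet 2, Amber 2 (total 47).

Red 21; Blue 11; Green 2; Gold 4; Silver 5; Violet 2; Amber 2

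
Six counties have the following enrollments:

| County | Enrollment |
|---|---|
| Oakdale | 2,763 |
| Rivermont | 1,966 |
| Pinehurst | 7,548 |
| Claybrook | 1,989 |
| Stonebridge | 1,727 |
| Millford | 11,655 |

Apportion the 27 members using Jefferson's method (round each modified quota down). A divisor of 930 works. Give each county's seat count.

With modified divisor 930: modified quotas Oakdale 2.971, Rivermont 2.114, Pinehurst 8.116, Claybrook 2.139, Stonebridge 1.857, Millford 12.532.
Rounding down: Oakdale 2, Rivermont 2, Pinehurst 8, Claybrook 2, Stonebridge 1, Millford 12 (total 27).

Oakdale=2; Rivermont=2; Pinehurst=8; Claybrook=2; Stonebridge=1; Millford=12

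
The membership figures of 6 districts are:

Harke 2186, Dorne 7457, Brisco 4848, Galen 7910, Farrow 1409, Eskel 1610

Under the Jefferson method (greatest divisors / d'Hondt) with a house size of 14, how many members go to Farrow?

Standard divisor 25420/14 ≈ 1815.714; standard quotas: Harke 1.204, Dorne 4.107, Brisco 2.670, Galen 4.356, Farrow 0.776, Eskel 0.887.
Rounding down gives 1, 4, 2, 4, 0, 0 = 11 seats, so the divisor must be adjusted.
With modified divisor 1500: modified quotas Harke 1.457, Dorne 4.971, Brisco 3.232, Galen 5.273, Farrow 0.939, Eskel 1.073.
Rounding down: Harke 1, Dorne 4, Brisco 3, Galen 5, Farrow 0, Eskel 1 (total 14).
Farrow receives 0.

0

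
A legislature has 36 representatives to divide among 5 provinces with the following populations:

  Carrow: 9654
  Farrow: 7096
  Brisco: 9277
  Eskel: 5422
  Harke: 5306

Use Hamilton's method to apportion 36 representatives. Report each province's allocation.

Carrow 10, Farrow 7, Brisco 9, Eskel 5, Harke 5

Standard divisor: 36755 ÷ 36 ≈ 1020.972.
Standard quotas: Carrow 9.4557, Farrow 6.9502, Brisco 9.0864, Eskel 5.3106, Harke 5.1970.
Lower quotas: Carrow 9, Farrow 6, Brisco 9, Eskel 5, Harke 5 (sum 34, leaving 2 seats).
Remainders in descending order: Farrow 0.9502, Carrow 0.4557, Eskel 0.3106, Harke 0.1970, Brisco 0.0864.
Largest remainders: Farrow, Carrow receive the extra seats.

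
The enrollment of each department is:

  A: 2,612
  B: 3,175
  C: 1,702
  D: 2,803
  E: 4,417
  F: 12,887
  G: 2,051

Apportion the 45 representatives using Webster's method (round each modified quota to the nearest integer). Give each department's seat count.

Standard divisor 29647/45 ≈ 658.822; standard quotas: A 3.965, B 4.819, C 2.583, D 4.255, E 6.704, F 19.561, G 3.113.
Rounding to the nearest integer gives 4, 5, 3, 4, 7, 20, 3 = 46 seats, so the divisor must be adjusted.
With modified divisor 670: modified quotas A 3.899, B 4.739, C 2.540, D 4.184, E 6.593, F 19.234, G 3.061.
Rounding to the nearest integer: A 4, B 5, C 3, D 4, E 7, F 19, G 3 (total 45).

A 4, B 5, C 3, D 4, E 7, F 19, G 3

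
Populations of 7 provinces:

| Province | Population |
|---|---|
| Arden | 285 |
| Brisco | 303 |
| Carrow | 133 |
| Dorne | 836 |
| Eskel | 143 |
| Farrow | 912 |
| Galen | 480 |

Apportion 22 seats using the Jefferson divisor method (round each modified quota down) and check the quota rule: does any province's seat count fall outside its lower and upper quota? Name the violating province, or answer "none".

Standard quotas: Arden 2.028, Brisco 2.156, Carrow 0.946, Dorne 5.948, Eskel 1.017, Farrow 6.489, Galen 3.415.
Jefferson allocation: Arden 2, Brisco 2, Carrow 1, Dorne 6, Eskel 1, Farrow 7, Galen 3.
Every allocation lies between the lower and upper quota.

none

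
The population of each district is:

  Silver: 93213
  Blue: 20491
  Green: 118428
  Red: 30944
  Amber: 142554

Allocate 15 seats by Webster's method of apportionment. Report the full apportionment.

Silver=4, Blue=1, Green=4, Red=1, Amber=5

Standard divisor 405630/15 ≈ 27042; standard quotas: Silver 3.447, Blue 0.758, Green 4.379, Red 1.144, Amber 5.272.
Rounding to the nearest integer gives 3, 1, 4, 1, 5 = 14 seats, so the divisor must be adjusted.
With modified divisor 26470: modified quotas Silver 3.521, Blue 0.774, Green 4.474, Red 1.169, Amber 5.385.
Rounding to the nearest integer: Silver 4, Blue 1, Green 4, Red 1, Amber 5 (total 15).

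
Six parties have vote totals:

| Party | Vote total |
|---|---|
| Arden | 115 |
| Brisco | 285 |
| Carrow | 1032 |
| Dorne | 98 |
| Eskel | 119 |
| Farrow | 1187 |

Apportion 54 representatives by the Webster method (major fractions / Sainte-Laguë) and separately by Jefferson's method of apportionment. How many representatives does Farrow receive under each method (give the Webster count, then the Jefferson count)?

23 and 24

Webster: Arden 2, Brisco 5, Carrow 20, Dorne 2, Eskel 2, Farrow 23.
Jefferson: Arden 2, Brisco 5, Carrow 20, Dorne 1, Eskel 2, Farrow 24.
Farrow gets 23 under Webster and 24 under Jefferson.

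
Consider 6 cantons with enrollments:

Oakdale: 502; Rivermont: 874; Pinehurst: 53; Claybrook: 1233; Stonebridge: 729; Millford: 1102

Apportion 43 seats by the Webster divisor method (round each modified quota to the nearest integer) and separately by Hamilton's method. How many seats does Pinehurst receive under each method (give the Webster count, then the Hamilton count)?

Webster: Oakdale 5, Rivermont 8, Pinehurst 1, Claybrook 12, Stonebridge 7, Millford 10.
Hamilton: Oakdale 5, Rivermont 8, Pinehurst 0, Claybrook 12, Stonebridge 7, Millford 11.
Pinehurst gets 1 under Webster and 0 under Hamilton.

1 and 0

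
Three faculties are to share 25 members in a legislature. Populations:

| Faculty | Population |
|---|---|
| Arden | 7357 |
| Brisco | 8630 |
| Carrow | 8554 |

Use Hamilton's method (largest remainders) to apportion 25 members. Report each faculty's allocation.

Arden 7, Brisco 9, Carrow 9

Total 24541; standard divisor 24541/25 ≈ 981.64.
Standard quotas: Arden 7.4946, Brisco 8.7914, Carrow 8.7140.
Lower quotas: Arden 7, Brisco 8, Carrow 8 (sum 23, leaving 2 seats).
Remainders in descending order: Brisco 0.7914, Carrow 0.7140, Arden 0.4946.
Largest remainders: Brisco, Carrow receive the extra seats.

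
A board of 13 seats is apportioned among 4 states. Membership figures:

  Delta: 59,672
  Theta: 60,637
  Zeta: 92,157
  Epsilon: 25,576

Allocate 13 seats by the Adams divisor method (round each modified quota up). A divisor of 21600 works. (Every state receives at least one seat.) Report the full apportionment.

Delta: 3, Theta: 3, Zeta: 5, Epsilon: 2

With modified divisor 21600: modified quotas Delta 2.763, Theta 2.807, Zeta 4.267, Epsilon 1.184.
Rounding up: Delta 3, Theta 3, Zeta 5, Epsilon 2 (total 13).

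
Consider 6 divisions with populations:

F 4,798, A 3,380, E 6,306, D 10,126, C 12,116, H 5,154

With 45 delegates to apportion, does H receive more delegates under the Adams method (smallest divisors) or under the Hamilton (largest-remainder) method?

Adams: F 5, A 4, E 7, D 11, C 12, H 6.
Hamilton: F 5, A 4, E 7, D 11, C 13, H 5.
H gets 6 under Adams and 5 under Hamilton.

Adams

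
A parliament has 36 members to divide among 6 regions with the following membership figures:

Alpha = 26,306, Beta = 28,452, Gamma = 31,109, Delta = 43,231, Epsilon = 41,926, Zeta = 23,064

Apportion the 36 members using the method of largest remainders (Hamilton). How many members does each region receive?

The standard divisor is 194088/36 ≈ 5391.333.
Standard quotas: Alpha 4.8793, Beta 5.2774, Gamma 5.7702, Delta 8.0186, Epsilon 7.7766, Zeta 4.2780.
Lower quotas: Alpha 4, Beta 5, Gamma 5, Delta 8, Epsilon 7, Zeta 4 (sum 33, leaving 3 seats).
Remainders in descending order: Alpha 0.8793, Epsilon 0.7766, Gamma 0.7702, Zeta 0.2780, Beta 0.2774, Delta 0.0186.
Largest remainders: Alpha, Epsilon, Gamma receive the extra seats.

Alpha: 5, Beta: 5, Gamma: 6, Delta: 8, Epsilon: 8, Zeta: 4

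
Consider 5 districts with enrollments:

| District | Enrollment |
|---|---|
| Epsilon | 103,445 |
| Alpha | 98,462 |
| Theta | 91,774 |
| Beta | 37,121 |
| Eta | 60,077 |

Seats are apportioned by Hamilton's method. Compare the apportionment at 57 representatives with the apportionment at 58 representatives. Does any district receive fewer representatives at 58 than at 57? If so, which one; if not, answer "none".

At 57 seats: Epsilon 15, Alpha 14, Theta 13, Beta 6, Eta 9.
At 58 seats: Epsilon 15, Alpha 15, Theta 14, Beta 5, Eta 9.
Beta drops from 6 to 5.

Beta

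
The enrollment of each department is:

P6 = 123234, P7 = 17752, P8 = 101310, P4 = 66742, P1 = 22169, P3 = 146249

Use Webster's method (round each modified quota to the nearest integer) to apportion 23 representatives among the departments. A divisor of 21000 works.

With modified divisor 21000: modified quotas P6 5.868, P7 0.845, P8 4.824, P4 3.178, P1 1.056, P3 6.964.
Rounding to the nearest integer: P6 6, P7 1, P8 5, P4 3, P1 1, P3 7 (total 23).

P6=6, P7=1, P8=5, P4=3, P1=1, P3=7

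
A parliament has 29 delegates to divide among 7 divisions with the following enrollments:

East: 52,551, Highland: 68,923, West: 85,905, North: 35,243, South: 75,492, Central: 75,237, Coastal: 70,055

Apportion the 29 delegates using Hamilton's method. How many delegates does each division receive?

East 3; Highland 4; West 5; North 2; South 5; Central 5; Coastal 5

Standard divisor: 463406 ÷ 29 ≈ 15979.517.
Standard quotas: East 3.2886, Highland 4.3132, West 5.3759, North 2.2055, South 4.7243, Central 4.7083, Coastal 4.3840.
Lower quotas: East 3, Highland 4, West 5, North 2, South 4, Central 4, Coastal 4 (sum 26, leaving 3 seats).
Remainders in descending order: South 0.7243, Central 0.7083, Coastal 0.3840, West 0.3759, Highland 0.3132, East 0.2886, North 0.2055.
The surplus seats go to South, Central, Coastal.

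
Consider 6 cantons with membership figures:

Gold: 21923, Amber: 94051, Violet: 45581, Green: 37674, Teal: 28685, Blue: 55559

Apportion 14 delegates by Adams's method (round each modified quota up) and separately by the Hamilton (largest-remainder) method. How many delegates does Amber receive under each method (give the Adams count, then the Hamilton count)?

Adams: Gold 1, Amber 4, Violet 2, Green 2, Teal 2, Blue 3.
Hamilton: Gold 1, Amber 5, Violet 2, Green 2, Teal 1, Blue 3.
Amber gets 4 under Adams and 5 under Hamilton.

4 and 5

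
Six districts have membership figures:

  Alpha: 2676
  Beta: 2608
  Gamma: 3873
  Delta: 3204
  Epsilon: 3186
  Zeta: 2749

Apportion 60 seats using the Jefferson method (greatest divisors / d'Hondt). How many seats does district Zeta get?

9

Standard divisor 18296/60 ≈ 304.933; standard quotas: Alpha 8.776, Beta 8.553, Gamma 12.701, Delta 10.507, Epsilon 10.448, Zeta 9.015.
Rounding down gives 8, 8, 12, 10, 10, 9 = 57 seats, so the divisor must be adjusted.
With modified divisor 290.5: modified quotas Alpha 9.212, Beta 8.978, Gamma 13.332, Delta 11.029, Epsilon 10.967, Zeta 9.463.
Rounding down: Alpha 9, Beta 8, Gamma 13, Delta 11, Epsilon 10, Zeta 9 (total 60).
Zeta receives 9.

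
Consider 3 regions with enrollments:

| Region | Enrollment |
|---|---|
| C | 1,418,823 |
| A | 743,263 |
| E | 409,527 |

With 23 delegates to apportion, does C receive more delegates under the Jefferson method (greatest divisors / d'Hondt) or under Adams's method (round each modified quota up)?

Jefferson

Jefferson: C 13, A 7, E 3.
Adams: C 12, A 7, E 4.
C gets 13 under Jefferson and 12 under Adams.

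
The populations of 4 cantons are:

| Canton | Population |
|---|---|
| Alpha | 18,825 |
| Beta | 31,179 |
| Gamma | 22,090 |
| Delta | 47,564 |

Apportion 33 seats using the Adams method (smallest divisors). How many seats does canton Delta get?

Standard divisor 119658/33 ≈ 3626; standard quotas: Alpha 5.192, Beta 8.599, Gamma 6.092, Delta 13.117.
Rounding up gives 6, 9, 7, 14 = 36 seats, so the divisor must be adjusted.
With modified divisor 3800: modified quotas Alpha 4.954, Beta 8.205, Gamma 5.813, Delta 12.517.
Rounding up: Alpha 5, Beta 9, Gamma 6, Delta 13 (total 33).
Delta receives 13.

13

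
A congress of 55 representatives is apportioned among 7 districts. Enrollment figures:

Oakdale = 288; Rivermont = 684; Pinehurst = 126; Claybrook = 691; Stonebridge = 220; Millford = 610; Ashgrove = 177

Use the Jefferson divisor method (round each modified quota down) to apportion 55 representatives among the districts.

Standard divisor 2796/55 ≈ 50.836; standard quotas: Oakdale 5.665, Rivermont 13.455, Pinehurst 2.479, Claybrook 13.593, Stonebridge 4.328, Millford 11.999, Ashgrove 3.482.
Rounding down gives 5, 13, 2, 13, 4, 11, 3 = 51 seats, so the divisor must be adjusted.
With modified divisor 47: modified quotas Oakdale 6.128, Rivermont 14.553, Pinehurst 2.681, Claybrook 14.702, Stonebridge 4.681, Millford 12.979, Ashgrove 3.766.
Rounding down: Oakdale 6, Rivermont 14, Pinehurst 2, Claybrook 14, Stonebridge 4, Millford 12, Ashgrove 3 (total 55).

Oakdale 6, Rivermont 14, Pinehurst 2, Claybrook 14, Stonebridge 4, Millford 12, Ashgrove 3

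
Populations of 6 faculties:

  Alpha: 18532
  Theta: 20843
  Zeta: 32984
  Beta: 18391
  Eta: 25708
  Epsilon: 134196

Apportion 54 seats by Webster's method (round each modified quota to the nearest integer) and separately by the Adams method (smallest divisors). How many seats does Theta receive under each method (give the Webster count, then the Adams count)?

Webster: Alpha 4, Theta 4, Zeta 7, Beta 4, Eta 6, Epsilon 29.
Adams: Alpha 4, Theta 5, Zeta 7, Beta 4, Eta 6, Epsilon 28.
Theta gets 4 under Webster and 5 under Adams.

4 and 5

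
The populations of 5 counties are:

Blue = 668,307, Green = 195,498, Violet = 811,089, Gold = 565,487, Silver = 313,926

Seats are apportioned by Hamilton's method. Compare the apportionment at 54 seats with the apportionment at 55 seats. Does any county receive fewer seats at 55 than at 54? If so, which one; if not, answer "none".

none

At 54 seats: Blue 14, Green 4, Violet 17, Gold 12, Silver 7.
At 55 seats: Blue 14, Green 4, Violet 18, Gold 12, Silver 7.
No county's allocation decreased.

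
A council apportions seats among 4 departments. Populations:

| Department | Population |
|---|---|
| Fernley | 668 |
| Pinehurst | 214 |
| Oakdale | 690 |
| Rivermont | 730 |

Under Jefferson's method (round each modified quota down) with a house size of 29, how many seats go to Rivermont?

9

Standard divisor 2302/29 ≈ 79.379; standard quotas: Fernley 8.415, Pinehurst 2.696, Oakdale 8.692, Rivermont 9.196.
Rounding down gives 8, 2, 8, 9 = 27 seats, so the divisor must be adjusted.
With modified divisor 74: modified quotas Fernley 9.027, Pinehurst 2.892, Oakdale 9.324, Rivermont 9.865.
Rounding down: Fernley 9, Pinehurst 2, Oakdale 9, Rivermont 9 (total 29).
Rivermont receives 9.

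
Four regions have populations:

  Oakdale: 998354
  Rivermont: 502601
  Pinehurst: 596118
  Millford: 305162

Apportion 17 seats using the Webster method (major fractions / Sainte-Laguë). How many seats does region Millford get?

Standard divisor 2402235/17 ≈ 141307.941; standard quotas: Oakdale 7.065, Rivermont 3.557, Pinehurst 4.219, Millford 2.160.
Rounding to the nearest integer gives Oakdale 7, Rivermont 4, Pinehurst 4, Millford 2 — total 17, matching the house size, so no adjustment is needed.
Millford receives 2.

2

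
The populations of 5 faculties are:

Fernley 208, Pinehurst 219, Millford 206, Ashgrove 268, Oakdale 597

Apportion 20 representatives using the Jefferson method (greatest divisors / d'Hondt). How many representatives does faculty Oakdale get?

Standard divisor 1498/20 ≈ 74.9; standard quotas: Fernley 2.777, Pinehurst 2.924, Millford 2.750, Ashgrove 3.578, Oakdale 7.971.
Rounding down gives 2, 2, 2, 3, 7 = 16 seats, so the divisor must be adjusted.
With modified divisor 68: modified quotas Fernley 3.059, Pinehurst 3.221, Millford 3.029, Ashgrove 3.941, Oakdale 8.779.
Rounding down: Fernley 3, Pinehurst 3, Millford 3, Ashgrove 3, Oakdale 8 (total 20).
Oakdale receives 8.

8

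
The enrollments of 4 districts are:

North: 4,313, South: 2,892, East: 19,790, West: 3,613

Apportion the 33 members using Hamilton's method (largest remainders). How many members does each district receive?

Standard divisor: 30608 ÷ 33 ≈ 927.515.
Standard quotas: North 4.6501, South 3.1180, East 21.3366, West 3.8954.
Lower quotas: North 4, South 3, East 21, West 3 (sum 31, leaving 2 seats).
Remainders in descending order: West 0.8954, North 0.6501, East 0.3366, South 0.1180.
The surplus seats go to West, North.

North 5, South 3, East 21, West 4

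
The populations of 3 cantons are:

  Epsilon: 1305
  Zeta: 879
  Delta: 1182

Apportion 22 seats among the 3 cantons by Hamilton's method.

Epsilon 8, Zeta 6, Delta 8

The standard divisor is 3366/22 = 153.
Standard quotas: Epsilon 8.529, Zeta 5.745, Delta 7.725.
Lower quotas: Epsilon 8, Zeta 5, Delta 7 (sum 20, leaving 2 seats).
Remainders in descending order: Zeta 0.745, Delta 0.725, Epsilon 0.529.
Largest remainders: Zeta, Delta receive the extra seats.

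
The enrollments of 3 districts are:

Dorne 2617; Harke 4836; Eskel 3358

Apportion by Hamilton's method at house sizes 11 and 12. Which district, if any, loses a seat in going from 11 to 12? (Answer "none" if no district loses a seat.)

At 11 seats: Dorne 3, Harke 5, Eskel 3.
At 12 seats: Dorne 3, Harke 5, Eskel 4.
No district's allocation decreased.

none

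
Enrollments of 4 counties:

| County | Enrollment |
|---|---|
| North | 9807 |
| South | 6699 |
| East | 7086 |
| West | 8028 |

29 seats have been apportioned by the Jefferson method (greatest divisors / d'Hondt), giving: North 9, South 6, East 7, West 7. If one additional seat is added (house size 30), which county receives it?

Priority for the next seat is population ÷ (current seats + 1).
Priorities: North 980.700, South 957.000, East 885.750, West 1003.500.
Highest priority: West.

West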